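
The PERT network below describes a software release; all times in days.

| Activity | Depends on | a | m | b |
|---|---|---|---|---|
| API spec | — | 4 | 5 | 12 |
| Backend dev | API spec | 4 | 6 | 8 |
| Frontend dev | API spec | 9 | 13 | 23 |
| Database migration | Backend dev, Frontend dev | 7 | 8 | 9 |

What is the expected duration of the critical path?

28 days

te_API spec = (4 + 4·5 + 12)/6 = 36/6 = 6
te_Backend dev = (4 + 4·6 + 8)/6 = 36/6 = 6
te_Frontend dev = (9 + 4·13 + 23)/6 = 84/6 = 14
te_Database migration = (7 + 4·8 + 9)/6 = 48/6 = 8

Forward pass:
ES_API spec = 0; EF_API spec = 6
ES_Backend dev = 6; EF_Backend dev = 6+6 = 12
ES_Frontend dev = 6; EF_Frontend dev = 6+14 = 20
ES_Database migration = max(EF_Backend dev=12, EF_Frontend dev=20) = 20; EF_Database migration = 20+8 = 28
Expected project duration μ = 28 days. Critical path: API spec → Frontend dev → Database migration.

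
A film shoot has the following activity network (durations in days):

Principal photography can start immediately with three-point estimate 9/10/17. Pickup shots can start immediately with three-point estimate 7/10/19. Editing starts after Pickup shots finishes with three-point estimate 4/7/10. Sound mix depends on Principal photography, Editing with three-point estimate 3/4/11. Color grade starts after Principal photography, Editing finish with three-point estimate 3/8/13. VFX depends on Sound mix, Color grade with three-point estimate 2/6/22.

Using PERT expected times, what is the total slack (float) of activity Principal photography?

7 days

te_Principal photography = (9 + 4·10 + 17)/6 = 66/6 = 11
te_Pickup shots = (7 + 4·10 + 19)/6 = 66/6 = 11
te_Editing = (4 + 4·7 + 10)/6 = 42/6 = 7
te_Sound mix = (3 + 4·4 + 11)/6 = 30/6 = 5
te_Color grade = (3 + 4·8 + 13)/6 = 48/6 = 8
te_VFX = (2 + 4·6 + 22)/6 = 48/6 = 8

Forward pass:
ES_Principal photography = 0; EF_Principal photography = 11
ES_Pickup shots = 0; EF_Pickup shots = 11
ES_Editing = 11; EF_Editing = 11+7 = 18
ES_Sound mix = max(EF_Principal photography=11, EF_Editing=18) = 18; EF_Sound mix = 18+5 = 23
ES_Color grade = max(EF_Principal photography=11, EF_Editing=18) = 18; EF_Color grade = 18+8 = 26
ES_VFX = max(EF_Sound mix=23, EF_Color grade=26) = 26; EF_VFX = 26+8 = 34
Expected project duration μ = 34 days. Critical path: Pickup shots → Editing → Color grade → VFX.

Backward pass:
LF_VFX = 34; LS_VFX = 34−8 = 26
LF_Color grade = LS_VFX = 26; LS_Color grade = 26−8 = 18
LF_Sound mix = LS_VFX = 26; LS_Sound mix = 26−5 = 21
LF_Editing = min(LS_Sound mix=21, LS_Color grade=18) = 18; LS_Editing = 18−7 = 11
LF_Pickup shots = LS_Editing = 11; LS_Pickup shots = 11−11 = 0
LF_Principal photography = min(LS_Sound mix=21, LS_Color grade=18) = 18; LS_Principal photography = 18−11 = 7
Slack_Principal photography = LS_Principal photography − ES_Principal photography = 7 − 0 = 7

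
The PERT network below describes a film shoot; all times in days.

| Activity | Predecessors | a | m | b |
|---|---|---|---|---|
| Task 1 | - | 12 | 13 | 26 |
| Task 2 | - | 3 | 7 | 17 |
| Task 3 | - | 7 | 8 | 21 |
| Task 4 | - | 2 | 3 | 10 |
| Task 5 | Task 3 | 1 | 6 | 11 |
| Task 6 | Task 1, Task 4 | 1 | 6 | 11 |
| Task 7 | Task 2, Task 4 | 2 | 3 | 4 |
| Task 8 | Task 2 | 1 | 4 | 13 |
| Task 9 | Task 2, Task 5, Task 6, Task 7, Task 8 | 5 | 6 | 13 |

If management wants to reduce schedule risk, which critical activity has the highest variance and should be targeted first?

Task 1

te_Task 1 = (12 + 4·13 + 26)/6 = 90/6 = 15; σ²_Task 1 = ((26−12)/6)² = 5.444
te_Task 2 = (3 + 4·7 + 17)/6 = 48/6 = 8; σ²_Task 2 = ((17−3)/6)² = 5.444
te_Task 3 = (7 + 4·8 + 21)/6 = 60/6 = 10; σ²_Task 3 = ((21−7)/6)² = 5.444
te_Task 4 = (2 + 4·3 + 10)/6 = 24/6 = 4; σ²_Task 4 = ((10−2)/6)² = 1.778
te_Task 5 = (1 + 4·6 + 11)/6 = 36/6 = 6; σ²_Task 5 = ((11−1)/6)² = 2.778
te_Task 6 = (1 + 4·6 + 11)/6 = 36/6 = 6; σ²_Task 6 = ((11−1)/6)² = 2.778
te_Task 7 = (2 + 4·3 + 4)/6 = 18/6 = 3; σ²_Task 7 = ((4−2)/6)² = 0.111
te_Task 8 = (1 + 4·4 + 13)/6 = 30/6 = 5; σ²_Task 8 = ((13−1)/6)² = 4.000
te_Task 9 = (5 + 4·6 + 13)/6 = 42/6 = 7; σ²_Task 9 = ((13−5)/6)² = 1.778

Forward pass:
ES_Task 1 = 0; EF_Task 1 = 15
ES_Task 2 = 0; EF_Task 2 = 8
ES_Task 3 = 0; EF_Task 3 = 10
ES_Task 4 = 0; EF_Task 4 = 4
ES_Task 5 = 10; EF_Task 5 = 10+6 = 16
ES_Task 6 = max(EF_Task 1=15, EF_Task 4=4) = 15; EF_Task 6 = 15+6 = 21
ES_Task 7 = max(EF_Task 2=8, EF_Task 4=4) = 8; EF_Task 7 = 8+3 = 11
ES_Task 8 = 8; EF_Task 8 = 8+5 = 13
ES_Task 9 = max(EF_Task 2=8, EF_Task 5=16, EF_Task 6=21, EF_Task 7=11, EF_Task 8=13) = 21; EF_Task 9 = 21+7 = 28
Expected project duration μ = 28 days. Critical path: Task 1 → Task 6 → Task 9.

Variances on critical path: σ²_Task 1=5.444, σ²_Task 6=2.778, σ²_Task 9=1.778.
Largest is σ²_Task 1 = 5.444.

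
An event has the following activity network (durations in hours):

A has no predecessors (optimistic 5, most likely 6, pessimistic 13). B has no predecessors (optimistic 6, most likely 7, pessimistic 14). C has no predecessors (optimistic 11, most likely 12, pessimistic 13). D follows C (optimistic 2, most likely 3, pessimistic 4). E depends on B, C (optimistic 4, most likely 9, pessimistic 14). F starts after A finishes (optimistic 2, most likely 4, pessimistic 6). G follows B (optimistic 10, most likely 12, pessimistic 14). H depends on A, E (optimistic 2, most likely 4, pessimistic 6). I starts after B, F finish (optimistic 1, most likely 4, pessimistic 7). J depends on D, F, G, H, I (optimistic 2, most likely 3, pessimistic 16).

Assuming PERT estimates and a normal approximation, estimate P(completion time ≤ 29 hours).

0.368

te_A = (5 + 4·6 + 13)/6 = 42/6 = 7; σ²_A = ((13−5)/6)² = 1.778
te_B = (6 + 4·7 + 14)/6 = 48/6 = 8; σ²_B = ((14−6)/6)² = 1.778
te_C = (11 + 4·12 + 13)/6 = 72/6 = 12; σ²_C = ((13−11)/6)² = 0.111
te_D = (2 + 4·3 + 4)/6 = 18/6 = 3; σ²_D = ((4−2)/6)² = 0.111
te_E = (4 + 4·9 + 14)/6 = 54/6 = 9; σ²_E = ((14−4)/6)² = 2.778
te_F = (2 + 4·4 + 6)/6 = 24/6 = 4; σ²_F = ((6−2)/6)² = 0.444
te_G = (10 + 4·12 + 14)/6 = 72/6 = 12; σ²_G = ((14−10)/6)² = 0.444
te_H = (2 + 4·4 + 6)/6 = 24/6 = 4; σ²_H = ((6−2)/6)² = 0.444
te_I = (1 + 4·4 + 7)/6 = 24/6 = 4; σ²_I = ((7−1)/6)² = 1.000
te_J = (2 + 4·3 + 16)/6 = 30/6 = 5; σ²_J = ((16−2)/6)² = 5.444

Forward pass:
ES_A = 0; EF_A = 7
ES_B = 0; EF_B = 8
ES_C = 0; EF_C = 12
ES_D = 12; EF_D = 12+3 = 15
ES_E = max(EF_B=8, EF_C=12) = 12; EF_E = 12+9 = 21
ES_F = 7; EF_F = 7+4 = 11
ES_G = 8; EF_G = 8+12 = 20
ES_H = max(EF_A=7, EF_E=21) = 21; EF_H = 21+4 = 25
ES_I = max(EF_B=8, EF_F=11) = 11; EF_I = 11+4 = 15
ES_J = max(EF_D=15, EF_F=11, EF_G=20, EF_H=25, EF_I=15) = 25; EF_J = 25+5 = 30
Expected project duration μ = 30 hours. Critical path: C → E → H → J.

Variance along critical path = 0.111 + 2.778 + 0.444 + 5.444 = 8.778; σ = √8.778 = 2.963 hours.
Z = (29 − 30) / 2.963 = -0.338
P(T ≤ 29) = Φ(-0.338) ≈ 0.368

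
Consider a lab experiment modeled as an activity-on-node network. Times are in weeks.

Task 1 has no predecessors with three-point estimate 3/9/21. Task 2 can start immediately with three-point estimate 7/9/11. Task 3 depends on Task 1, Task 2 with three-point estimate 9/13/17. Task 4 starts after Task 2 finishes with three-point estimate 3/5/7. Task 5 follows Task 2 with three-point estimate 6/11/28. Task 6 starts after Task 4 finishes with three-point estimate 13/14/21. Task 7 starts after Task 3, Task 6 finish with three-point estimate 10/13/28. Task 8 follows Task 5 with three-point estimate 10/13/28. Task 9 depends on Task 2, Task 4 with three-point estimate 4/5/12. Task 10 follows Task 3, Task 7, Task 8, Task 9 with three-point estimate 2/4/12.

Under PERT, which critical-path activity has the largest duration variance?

te_Task 1 = (3 + 4·9 + 21)/6 = 60/6 = 10; σ²_Task 1 = ((21−3)/6)² = 9.000
te_Task 2 = (7 + 4·9 + 11)/6 = 54/6 = 9; σ²_Task 2 = ((11−7)/6)² = 0.444
te_Task 3 = (9 + 4·13 + 17)/6 = 78/6 = 13; σ²_Task 3 = ((17−9)/6)² = 1.778
te_Task 4 = (3 + 4·5 + 7)/6 = 30/6 = 5; σ²_Task 4 = ((7−3)/6)² = 0.444
te_Task 5 = (6 + 4·11 + 28)/6 = 78/6 = 13; σ²_Task 5 = ((28−6)/6)² = 13.444
te_Task 6 = (13 + 4·14 + 21)/6 = 90/6 = 15; σ²_Task 6 = ((21−13)/6)² = 1.778
te_Task 7 = (10 + 4·13 + 28)/6 = 90/6 = 15; σ²_Task 7 = ((28−10)/6)² = 9.000
te_Task 8 = (10 + 4·13 + 28)/6 = 90/6 = 15; σ²_Task 8 = ((28−10)/6)² = 9.000
te_Task 9 = (4 + 4·5 + 12)/6 = 36/6 = 6; σ²_Task 9 = ((12−4)/6)² = 1.778
te_Task 10 = (2 + 4·4 + 12)/6 = 30/6 = 5; σ²_Task 10 = ((12−2)/6)² = 2.778

Forward pass:
ES_Task 1 = 0; EF_Task 1 = 10
ES_Task 2 = 0; EF_Task 2 = 9
ES_Task 3 = max(EF_Task 1=10, EF_Task 2=9) = 10; EF_Task 3 = 10+13 = 23
ES_Task 4 = 9; EF_Task 4 = 9+5 = 14
ES_Task 5 = 9; EF_Task 5 = 9+13 = 22
ES_Task 6 = 14; EF_Task 6 = 14+15 = 29
ES_Task 7 = max(EF_Task 3=23, EF_Task 6=29) = 29; EF_Task 7 = 29+15 = 44
ES_Task 8 = 22; EF_Task 8 = 22+15 = 37
ES_Task 9 = max(EF_Task 2=9, EF_Task 4=14) = 14; EF_Task 9 = 14+6 = 20
ES_Task 10 = max(EF_Task 3=23, EF_Task 7=44, EF_Task 8=37, EF_Task 9=20) = 44; EF_Task 10 = 44+5 = 49
Expected project duration μ = 49 weeks. Critical path: Task 2 → Task 4 → Task 6 → Task 7 → Task 10.

Variances on critical path: σ²_Task 2=0.444, σ²_Task 4=0.444, σ²_Task 6=1.778, σ²_Task 7=9.000, σ²_Task 10=2.778.
Largest is σ²_Task 7 = 9.000.

Task 7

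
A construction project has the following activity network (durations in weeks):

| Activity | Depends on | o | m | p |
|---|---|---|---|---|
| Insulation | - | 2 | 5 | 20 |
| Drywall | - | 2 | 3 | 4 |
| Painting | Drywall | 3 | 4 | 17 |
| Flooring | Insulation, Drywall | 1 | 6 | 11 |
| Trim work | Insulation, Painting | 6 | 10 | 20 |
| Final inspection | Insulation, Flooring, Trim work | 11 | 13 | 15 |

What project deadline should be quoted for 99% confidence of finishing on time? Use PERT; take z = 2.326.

te_Insulation = (2 + 4·5 + 20)/6 = 42/6 = 7; σ²_Insulation = ((20−2)/6)² = 9.000
te_Drywall = (2 + 4·3 + 4)/6 = 18/6 = 3; σ²_Drywall = ((4−2)/6)² = 0.111
te_Painting = (3 + 4·4 + 17)/6 = 36/6 = 6; σ²_Painting = ((17−3)/6)² = 5.444
te_Flooring = (1 + 4·6 + 11)/6 = 36/6 = 6; σ²_Flooring = ((11−1)/6)² = 2.778
te_Trim work = (6 + 4·10 + 20)/6 = 66/6 = 11; σ²_Trim work = ((20−6)/6)² = 5.444
te_Final inspection = (11 + 4·13 + 15)/6 = 78/6 = 13; σ²_Final inspection = ((15−11)/6)² = 0.444

Forward pass:
ES_Insulation = 0; EF_Insulation = 7
ES_Drywall = 0; EF_Drywall = 3
ES_Painting = 3; EF_Painting = 3+6 = 9
ES_Flooring = max(EF_Insulation=7, EF_Drywall=3) = 7; EF_Flooring = 7+6 = 13
ES_Trim work = max(EF_Insulation=7, EF_Painting=9) = 9; EF_Trim work = 9+11 = 20
ES_Final inspection = max(EF_Insulation=7, EF_Flooring=13, EF_Trim work=20) = 20; EF_Final inspection = 20+13 = 33
Expected project duration μ = 33 weeks. Critical path: Drywall → Painting → Trim work → Final inspection.

Variance along critical path = 0.111 + 5.444 + 5.444 + 0.444 = 11.444; σ = 3.383 weeks.
D = μ + z·σ = 33 + 2.326·3.383 = 40.9 weeks

40.9 weeks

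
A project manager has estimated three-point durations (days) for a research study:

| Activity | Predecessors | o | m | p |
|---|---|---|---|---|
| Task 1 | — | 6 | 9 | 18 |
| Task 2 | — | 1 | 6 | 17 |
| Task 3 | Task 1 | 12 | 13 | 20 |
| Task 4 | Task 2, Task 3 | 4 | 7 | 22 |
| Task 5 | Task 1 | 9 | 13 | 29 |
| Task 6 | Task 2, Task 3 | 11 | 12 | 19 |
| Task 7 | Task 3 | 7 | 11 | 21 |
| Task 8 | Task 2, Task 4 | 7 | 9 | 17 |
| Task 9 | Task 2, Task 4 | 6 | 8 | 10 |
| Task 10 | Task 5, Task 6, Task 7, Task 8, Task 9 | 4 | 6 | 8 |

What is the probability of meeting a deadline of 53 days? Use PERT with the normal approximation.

0.827

te_Task 1 = (6 + 4·9 + 18)/6 = 60/6 = 10; σ²_Task 1 = ((18−6)/6)² = 4.000
te_Task 2 = (1 + 4·6 + 17)/6 = 42/6 = 7; σ²_Task 2 = ((17−1)/6)² = 7.111
te_Task 3 = (12 + 4·13 + 20)/6 = 84/6 = 14; σ²_Task 3 = ((20−12)/6)² = 1.778
te_Task 4 = (4 + 4·7 + 22)/6 = 54/6 = 9; σ²_Task 4 = ((22−4)/6)² = 9.000
te_Task 5 = (9 + 4·13 + 29)/6 = 90/6 = 15; σ²_Task 5 = ((29−9)/6)² = 11.111
te_Task 6 = (11 + 4·12 + 19)/6 = 78/6 = 13; σ²_Task 6 = ((19−11)/6)² = 1.778
te_Task 7 = (7 + 4·11 + 21)/6 = 72/6 = 12; σ²_Task 7 = ((21−7)/6)² = 5.444
te_Task 8 = (7 + 4·9 + 17)/6 = 60/6 = 10; σ²_Task 8 = ((17−7)/6)² = 2.778
te_Task 9 = (6 + 4·8 + 10)/6 = 48/6 = 8; σ²_Task 9 = ((10−6)/6)² = 0.444
te_Task 10 = (4 + 4·6 + 8)/6 = 36/6 = 6; σ²_Task 10 = ((8−4)/6)² = 0.444

Forward pass:
ES_Task 1 = 0; EF_Task 1 = 10
ES_Task 2 = 0; EF_Task 2 = 7
ES_Task 3 = 10; EF_Task 3 = 10+14 = 24
ES_Task 4 = max(EF_Task 2=7, EF_Task 3=24) = 24; EF_Task 4 = 24+9 = 33
ES_Task 5 = 10; EF_Task 5 = 10+15 = 25
ES_Task 6 = max(EF_Task 2=7, EF_Task 3=24) = 24; EF_Task 6 = 24+13 = 37
ES_Task 7 = 24; EF_Task 7 = 24+12 = 36
ES_Task 8 = max(EF_Task 2=7, EF_Task 4=33) = 33; EF_Task 8 = 33+10 = 43
ES_Task 9 = max(EF_Task 2=7, EF_Task 4=33) = 33; EF_Task 9 = 33+8 = 41
ES_Task 10 = max(EF_Task 5=25, EF_Task 6=37, EF_Task 7=36, EF_Task 8=43, EF_Task 9=41) = 43; EF_Task 10 = 43+6 = 49
Expected project duration μ = 49 days. Critical path: Task 1 → Task 3 → Task 4 → Task 8 → Task 10.

Variance along critical path = 4.000 + 1.778 + 9.000 + 2.778 + 0.444 = 18.000; σ = √18.000 = 4.243 days.
Z = (53 − 49) / 4.243 = 0.943
P(T ≤ 53) = Φ(0.943) ≈ 0.827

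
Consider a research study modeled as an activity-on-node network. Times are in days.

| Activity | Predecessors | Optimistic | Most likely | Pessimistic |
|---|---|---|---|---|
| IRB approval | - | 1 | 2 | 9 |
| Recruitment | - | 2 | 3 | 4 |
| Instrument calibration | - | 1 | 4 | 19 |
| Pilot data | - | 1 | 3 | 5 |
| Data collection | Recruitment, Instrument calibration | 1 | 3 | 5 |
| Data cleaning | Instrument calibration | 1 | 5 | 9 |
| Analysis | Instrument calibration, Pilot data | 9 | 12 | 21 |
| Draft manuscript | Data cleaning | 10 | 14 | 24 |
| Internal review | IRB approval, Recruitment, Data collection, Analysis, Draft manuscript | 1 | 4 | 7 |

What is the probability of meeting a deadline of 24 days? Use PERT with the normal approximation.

0.074

te_IRB approval = (1 + 4·2 + 9)/6 = 18/6 = 3; σ²_IRB approval = ((9−1)/6)² = 1.778
te_Recruitment = (2 + 4·3 + 4)/6 = 18/6 = 3; σ²_Recruitment = ((4−2)/6)² = 0.111
te_Instrument calibration = (1 + 4·4 + 19)/6 = 36/6 = 6; σ²_Instrument calibration = ((19−1)/6)² = 9.000
te_Pilot data = (1 + 4·3 + 5)/6 = 18/6 = 3; σ²_Pilot data = ((5−1)/6)² = 0.444
te_Data collection = (1 + 4·3 + 5)/6 = 18/6 = 3; σ²_Data collection = ((5−1)/6)² = 0.444
te_Data cleaning = (1 + 4·5 + 9)/6 = 30/6 = 5; σ²_Data cleaning = ((9−1)/6)² = 1.778
te_Analysis = (9 + 4·12 + 21)/6 = 78/6 = 13; σ²_Analysis = ((21−9)/6)² = 4.000
te_Draft manuscript = (10 + 4·14 + 24)/6 = 90/6 = 15; σ²_Draft manuscript = ((24−10)/6)² = 5.444
te_Internal review = (1 + 4·4 + 7)/6 = 24/6 = 4; σ²_Internal review = ((7−1)/6)² = 1.000

Forward pass:
ES_IRB approval = 0; EF_IRB approval = 3
ES_Recruitment = 0; EF_Recruitment = 3
ES_Instrument calibration = 0; EF_Instrument calibration = 6
ES_Pilot data = 0; EF_Pilot data = 3
ES_Data collection = max(EF_Recruitment=3, EF_Instrument calibration=6) = 6; EF_Data collection = 6+3 = 9
ES_Data cleaning = 6; EF_Data cleaning = 6+5 = 11
ES_Analysis = max(EF_Instrument calibration=6, EF_Pilot data=3) = 6; EF_Analysis = 6+13 = 19
ES_Draft manuscript = 11; EF_Draft manuscript = 11+15 = 26
ES_Internal review = max(EF_IRB approval=3, EF_Recruitment=3, EF_Data collection=9, EF_Analysis=19, EF_Draft manuscript=26) = 26; EF_Internal review = 26+4 = 30
Expected project duration μ = 30 days. Critical path: Instrument calibration → Data cleaning → Draft manuscript → Internal review.

Variance along critical path = 9.000 + 1.778 + 5.444 + 1.000 = 17.222; σ = √17.222 = 4.150 days.
Z = (24 − 30) / 4.150 = -1.446
P(T ≤ 24) = Φ(-1.446) ≈ 0.074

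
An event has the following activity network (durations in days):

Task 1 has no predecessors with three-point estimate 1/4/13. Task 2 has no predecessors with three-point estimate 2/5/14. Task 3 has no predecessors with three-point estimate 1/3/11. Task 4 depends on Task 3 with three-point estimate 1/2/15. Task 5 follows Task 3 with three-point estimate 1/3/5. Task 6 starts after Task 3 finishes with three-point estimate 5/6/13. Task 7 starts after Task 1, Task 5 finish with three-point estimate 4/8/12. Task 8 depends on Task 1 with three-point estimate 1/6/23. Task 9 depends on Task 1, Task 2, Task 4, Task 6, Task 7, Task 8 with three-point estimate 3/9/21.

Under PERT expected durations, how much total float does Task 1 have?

2 days

te_Task 1 = (1 + 4·4 + 13)/6 = 30/6 = 5
te_Task 2 = (2 + 4·5 + 14)/6 = 36/6 = 6
te_Task 3 = (1 + 4·3 + 11)/6 = 24/6 = 4
te_Task 4 = (1 + 4·2 + 15)/6 = 24/6 = 4
te_Task 5 = (1 + 4·3 + 5)/6 = 18/6 = 3
te_Task 6 = (5 + 4·6 + 13)/6 = 42/6 = 7
te_Task 7 = (4 + 4·8 + 12)/6 = 48/6 = 8
te_Task 8 = (1 + 4·6 + 23)/6 = 48/6 = 8
te_Task 9 = (3 + 4·9 + 21)/6 = 60/6 = 10

Forward pass:
ES_Task 1 = 0; EF_Task 1 = 5
ES_Task 2 = 0; EF_Task 2 = 6
ES_Task 3 = 0; EF_Task 3 = 4
ES_Task 4 = 4; EF_Task 4 = 4+4 = 8
ES_Task 5 = 4; EF_Task 5 = 4+3 = 7
ES_Task 6 = 4; EF_Task 6 = 4+7 = 11
ES_Task 7 = max(EF_Task 1=5, EF_Task 5=7) = 7; EF_Task 7 = 7+8 = 15
ES_Task 8 = 5; EF_Task 8 = 5+8 = 13
ES_Task 9 = max(EF_Task 1=5, EF_Task 2=6, EF_Task 4=8, EF_Task 6=11, EF_Task 7=15, EF_Task 8=13) = 15; EF_Task 9 = 15+10 = 25
Expected project duration μ = 25 days. Critical path: Task 3 → Task 5 → Task 7 → Task 9.

Backward pass:
LF_Task 9 = 25; LS_Task 9 = 25−10 = 15
LF_Task 8 = LS_Task 9 = 15; LS_Task 8 = 15−8 = 7
LF_Task 7 = LS_Task 9 = 15; LS_Task 7 = 15−8 = 7
LF_Task 6 = LS_Task 9 = 15; LS_Task 6 = 15−7 = 8
LF_Task 5 = LS_Task 7 = 7; LS_Task 5 = 7−3 = 4
LF_Task 4 = LS_Task 9 = 15; LS_Task 4 = 15−4 = 11
LF_Task 3 = min(LS_Task 4=11, LS_Task 5=4, LS_Task 6=8) = 4; LS_Task 3 = 4−4 = 0
LF_Task 2 = LS_Task 9 = 15; LS_Task 2 = 15−6 = 9
LF_Task 1 = min(LS_Task 7=7, LS_Task 8=7, LS_Task 9=15) = 7; LS_Task 1 = 7−5 = 2
Slack_Task 1 = LS_Task 1 − ES_Task 1 = 2 − 0 = 2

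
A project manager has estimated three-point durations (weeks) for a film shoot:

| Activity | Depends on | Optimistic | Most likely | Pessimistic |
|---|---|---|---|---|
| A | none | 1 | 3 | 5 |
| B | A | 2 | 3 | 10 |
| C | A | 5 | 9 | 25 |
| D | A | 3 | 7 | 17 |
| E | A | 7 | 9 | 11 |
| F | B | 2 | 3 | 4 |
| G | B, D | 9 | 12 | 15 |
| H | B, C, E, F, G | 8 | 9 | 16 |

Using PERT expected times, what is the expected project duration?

33 weeks

te_A = (1 + 4·3 + 5)/6 = 18/6 = 3
te_B = (2 + 4·3 + 10)/6 = 24/6 = 4
te_C = (5 + 4·9 + 25)/6 = 66/6 = 11
te_D = (3 + 4·7 + 17)/6 = 48/6 = 8
te_E = (7 + 4·9 + 11)/6 = 54/6 = 9
te_F = (2 + 4·3 + 4)/6 = 18/6 = 3
te_G = (9 + 4·12 + 15)/6 = 72/6 = 12
te_H = (8 + 4·9 + 16)/6 = 60/6 = 10

Forward pass:
ES_A = 0; EF_A = 3
ES_B = 3; EF_B = 3+4 = 7
ES_C = 3; EF_C = 3+11 = 14
ES_D = 3; EF_D = 3+8 = 11
ES_E = 3; EF_E = 3+9 = 12
ES_F = 7; EF_F = 7+3 = 10
ES_G = max(EF_B=7, EF_D=11) = 11; EF_G = 11+12 = 23
ES_H = max(EF_B=7, EF_C=14, EF_E=12, EF_F=10, EF_G=23) = 23; EF_H = 23+10 = 33
Expected project duration μ = 33 weeks. Critical path: A → D → G → H.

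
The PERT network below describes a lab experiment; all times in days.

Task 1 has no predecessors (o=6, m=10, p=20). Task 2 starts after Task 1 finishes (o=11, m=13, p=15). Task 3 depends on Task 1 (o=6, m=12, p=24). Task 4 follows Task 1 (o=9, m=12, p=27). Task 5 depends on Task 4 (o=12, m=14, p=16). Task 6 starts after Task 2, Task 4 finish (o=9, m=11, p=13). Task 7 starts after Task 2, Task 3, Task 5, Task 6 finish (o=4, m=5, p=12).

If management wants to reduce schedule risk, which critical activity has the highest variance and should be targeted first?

Task 4

te_Task 1 = (6 + 4·10 + 20)/6 = 66/6 = 11; σ²_Task 1 = ((20−6)/6)² = 5.444
te_Task 2 = (11 + 4·13 + 15)/6 = 78/6 = 13; σ²_Task 2 = ((15−11)/6)² = 0.444
te_Task 3 = (6 + 4·12 + 24)/6 = 78/6 = 13; σ²_Task 3 = ((24−6)/6)² = 9.000
te_Task 4 = (9 + 4·12 + 27)/6 = 84/6 = 14; σ²_Task 4 = ((27−9)/6)² = 9.000
te_Task 5 = (12 + 4·14 + 16)/6 = 84/6 = 14; σ²_Task 5 = ((16−12)/6)² = 0.444
te_Task 6 = (9 + 4·11 + 13)/6 = 66/6 = 11; σ²_Task 6 = ((13−9)/6)² = 0.444
te_Task 7 = (4 + 4·5 + 12)/6 = 36/6 = 6; σ²_Task 7 = ((12−4)/6)² = 1.778

Forward pass:
ES_Task 1 = 0; EF_Task 1 = 11
ES_Task 2 = 11; EF_Task 2 = 11+13 = 24
ES_Task 3 = 11; EF_Task 3 = 11+13 = 24
ES_Task 4 = 11; EF_Task 4 = 11+14 = 25
ES_Task 5 = 25; EF_Task 5 = 25+14 = 39
ES_Task 6 = max(EF_Task 2=24, EF_Task 4=25) = 25; EF_Task 6 = 25+11 = 36
ES_Task 7 = max(EF_Task 2=24, EF_Task 3=24, EF_Task 5=39, EF_Task 6=36) = 39; EF_Task 7 = 39+6 = 45
Expected project duration μ = 45 days. Critical path: Task 1 → Task 4 → Task 5 → Task 7.

Variances on critical path: σ²_Task 1=5.444, σ²_Task 4=9.000, σ²_Task 5=0.444, σ²_Task 7=1.778.
Largest is σ²_Task 4 = 9.000.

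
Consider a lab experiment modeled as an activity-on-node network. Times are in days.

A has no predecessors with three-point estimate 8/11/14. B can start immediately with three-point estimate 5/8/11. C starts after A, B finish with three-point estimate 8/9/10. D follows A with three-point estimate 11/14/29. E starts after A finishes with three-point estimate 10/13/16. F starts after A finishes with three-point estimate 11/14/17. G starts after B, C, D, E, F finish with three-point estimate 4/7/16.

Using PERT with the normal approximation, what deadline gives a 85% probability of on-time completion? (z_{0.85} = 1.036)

38.9 days

te_A = (8 + 4·11 + 14)/6 = 66/6 = 11; σ²_A = ((14−8)/6)² = 1.000
te_B = (5 + 4·8 + 11)/6 = 48/6 = 8; σ²_B = ((11−5)/6)² = 1.000
te_C = (8 + 4·9 + 10)/6 = 54/6 = 9; σ²_C = ((10−8)/6)² = 0.111
te_D = (11 + 4·14 + 29)/6 = 96/6 = 16; σ²_D = ((29−11)/6)² = 9.000
te_E = (10 + 4·13 + 16)/6 = 78/6 = 13; σ²_E = ((16−10)/6)² = 1.000
te_F = (11 + 4·14 + 17)/6 = 84/6 = 14; σ²_F = ((17−11)/6)² = 1.000
te_G = (4 + 4·7 + 16)/6 = 48/6 = 8; σ²_G = ((16−4)/6)² = 4.000

Forward pass:
ES_A = 0; EF_A = 11
ES_B = 0; EF_B = 8
ES_C = max(EF_A=11, EF_B=8) = 11; EF_C = 11+9 = 20
ES_D = 11; EF_D = 11+16 = 27
ES_E = 11; EF_E = 11+13 = 24
ES_F = 11; EF_F = 11+14 = 25
ES_G = max(EF_B=8, EF_C=20, EF_D=27, EF_E=24, EF_F=25) = 27; EF_G = 27+8 = 35
Expected project duration μ = 35 days. Critical path: A → D → G.

Variance along critical path = 1.000 + 9.000 + 4.000 = 14.000; σ = 3.742 days.
D = μ + z·σ = 35 + 1.036·3.742 = 38.9 days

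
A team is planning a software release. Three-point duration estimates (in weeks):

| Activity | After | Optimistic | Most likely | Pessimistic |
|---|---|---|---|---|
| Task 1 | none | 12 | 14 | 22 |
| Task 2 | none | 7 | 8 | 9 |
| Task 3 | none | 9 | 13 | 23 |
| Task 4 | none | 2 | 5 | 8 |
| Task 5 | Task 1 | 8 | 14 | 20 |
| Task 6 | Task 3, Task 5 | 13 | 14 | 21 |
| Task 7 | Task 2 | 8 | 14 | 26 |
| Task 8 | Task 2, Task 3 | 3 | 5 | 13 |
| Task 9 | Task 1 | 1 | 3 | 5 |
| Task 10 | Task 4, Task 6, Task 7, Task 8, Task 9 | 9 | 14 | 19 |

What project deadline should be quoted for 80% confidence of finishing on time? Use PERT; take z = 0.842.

te_Task 1 = (12 + 4·14 + 22)/6 = 90/6 = 15; σ²_Task 1 = ((22−12)/6)² = 2.778
te_Task 2 = (7 + 4·8 + 9)/6 = 48/6 = 8; σ²_Task 2 = ((9−7)/6)² = 0.111
te_Task 3 = (9 + 4·13 + 23)/6 = 84/6 = 14; σ²_Task 3 = ((23−9)/6)² = 5.444
te_Task 4 = (2 + 4·5 + 8)/6 = 30/6 = 5; σ²_Task 4 = ((8−2)/6)² = 1.000
te_Task 5 = (8 + 4·14 + 20)/6 = 84/6 = 14; σ²_Task 5 = ((20−8)/6)² = 4.000
te_Task 6 = (13 + 4·14 + 21)/6 = 90/6 = 15; σ²_Task 6 = ((21−13)/6)² = 1.778
te_Task 7 = (8 + 4·14 + 26)/6 = 90/6 = 15; σ²_Task 7 = ((26−8)/6)² = 9.000
te_Task 8 = (3 + 4·5 + 13)/6 = 36/6 = 6; σ²_Task 8 = ((13−3)/6)² = 2.778
te_Task 9 = (1 + 4·3 + 5)/6 = 18/6 = 3; σ²_Task 9 = ((5−1)/6)² = 0.444
te_Task 10 = (9 + 4·14 + 19)/6 = 84/6 = 14; σ²_Task 10 = ((19−9)/6)² = 2.778

Forward pass:
ES_Task 1 = 0; EF_Task 1 = 15
ES_Task 2 = 0; EF_Task 2 = 8
ES_Task 3 = 0; EF_Task 3 = 14
ES_Task 4 = 0; EF_Task 4 = 5
ES_Task 5 = 15; EF_Task 5 = 15+14 = 29
ES_Task 6 = max(EF_Task 3=14, EF_Task 5=29) = 29; EF_Task 6 = 29+15 = 44
ES_Task 7 = 8; EF_Task 7 = 8+15 = 23
ES_Task 8 = max(EF_Task 2=8, EF_Task 3=14) = 14; EF_Task 8 = 14+6 = 20
ES_Task 9 = 15; EF_Task 9 = 15+3 = 18
ES_Task 10 = max(EF_Task 4=5, EF_Task 6=44, EF_Task 7=23, EF_Task 8=20, EF_Task 9=18) = 44; EF_Task 10 = 44+14 = 58
Expected project duration μ = 58 weeks. Critical path: Task 1 → Task 5 → Task 6 → Task 10.

Variance along critical path = 2.778 + 4.000 + 1.778 + 2.778 = 11.333; σ = 3.367 weeks.
D = μ + z·σ = 58 + 0.842·3.367 = 60.8 weeks

60.8 weeks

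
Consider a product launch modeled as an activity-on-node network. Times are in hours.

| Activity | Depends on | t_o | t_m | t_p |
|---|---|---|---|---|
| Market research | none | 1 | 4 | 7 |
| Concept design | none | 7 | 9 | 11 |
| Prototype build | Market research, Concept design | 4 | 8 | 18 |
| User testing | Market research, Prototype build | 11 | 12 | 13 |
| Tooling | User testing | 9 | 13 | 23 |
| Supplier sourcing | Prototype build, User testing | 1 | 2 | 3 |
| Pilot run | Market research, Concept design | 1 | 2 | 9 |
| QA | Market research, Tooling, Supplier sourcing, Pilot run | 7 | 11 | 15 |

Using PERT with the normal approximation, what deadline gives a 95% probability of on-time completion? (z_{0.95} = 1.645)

61.0 hours

te_Market research = (1 + 4·4 + 7)/6 = 24/6 = 4; σ²_Market research = ((7−1)/6)² = 1.000
te_Concept design = (7 + 4·9 + 11)/6 = 54/6 = 9; σ²_Concept design = ((11−7)/6)² = 0.444
te_Prototype build = (4 + 4·8 + 18)/6 = 54/6 = 9; σ²_Prototype build = ((18−4)/6)² = 5.444
te_User testing = (11 + 4·12 + 13)/6 = 72/6 = 12; σ²_User testing = ((13−11)/6)² = 0.111
te_Tooling = (9 + 4·13 + 23)/6 = 84/6 = 14; σ²_Tooling = ((23−9)/6)² = 5.444
te_Supplier sourcing = (1 + 4·2 + 3)/6 = 12/6 = 2; σ²_Supplier sourcing = ((3−1)/6)² = 0.111
te_Pilot run = (1 + 4·2 + 9)/6 = 18/6 = 3; σ²_Pilot run = ((9−1)/6)² = 1.778
te_QA = (7 + 4·11 + 15)/6 = 66/6 = 11; σ²_QA = ((15−7)/6)² = 1.778

Forward pass:
ES_Market research = 0; EF_Market research = 4
ES_Concept design = 0; EF_Concept design = 9
ES_Prototype build = max(EF_Market research=4, EF_Concept design=9) = 9; EF_Prototype build = 9+9 = 18
ES_User testing = max(EF_Market research=4, EF_Prototype build=18) = 18; EF_User testing = 18+12 = 30
ES_Tooling = 30; EF_Tooling = 30+14 = 44
ES_Supplier sourcing = max(EF_Prototype build=18, EF_User testing=30) = 30; EF_Supplier sourcing = 30+2 = 32
ES_Pilot run = max(EF_Market research=4, EF_Concept design=9) = 9; EF_Pilot run = 9+3 = 12
ES_QA = max(EF_Market research=4, EF_Tooling=44, EF_Supplier sourcing=32, EF_Pilot run=12) = 44; EF_QA = 44+11 = 55
Expected project duration μ = 55 hours. Critical path: Concept design → Prototype build → User testing → Tooling → QA.

Variance along critical path = 0.444 + 5.444 + 0.111 + 5.444 + 1.778 = 13.222; σ = 3.636 hours.
D = μ + z·σ = 55 + 1.645·3.636 = 61.0 hours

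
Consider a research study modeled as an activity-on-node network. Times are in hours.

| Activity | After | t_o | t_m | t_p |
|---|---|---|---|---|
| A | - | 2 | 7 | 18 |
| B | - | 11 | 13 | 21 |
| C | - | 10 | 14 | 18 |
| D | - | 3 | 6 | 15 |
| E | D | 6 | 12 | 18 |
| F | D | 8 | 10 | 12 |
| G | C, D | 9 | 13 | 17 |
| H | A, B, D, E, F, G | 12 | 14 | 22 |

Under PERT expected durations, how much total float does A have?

te_A = (2 + 4·7 + 18)/6 = 48/6 = 8
te_B = (11 + 4·13 + 21)/6 = 84/6 = 14
te_C = (10 + 4·14 + 18)/6 = 84/6 = 14
te_D = (3 + 4·6 + 15)/6 = 42/6 = 7
te_E = (6 + 4·12 + 18)/6 = 72/6 = 12
te_F = (8 + 4·10 + 12)/6 = 60/6 = 10
te_G = (9 + 4·13 + 17)/6 = 78/6 = 13
te_H = (12 + 4·14 + 22)/6 = 90/6 = 15

Forward pass:
ES_A = 0; EF_A = 8
ES_B = 0; EF_B = 14
ES_C = 0; EF_C = 14
ES_D = 0; EF_D = 7
ES_E = 7; EF_E = 7+12 = 19
ES_F = 7; EF_F = 7+10 = 17
ES_G = max(EF_C=14, EF_D=7) = 14; EF_G = 14+13 = 27
ES_H = max(EF_A=8, EF_B=14, EF_D=7, EF_E=19, EF_F=17, EF_G=27) = 27; EF_H = 27+15 = 42
Expected project duration μ = 42 hours. Critical path: C → G → H.

Backward pass:
LF_H = 42; LS_H = 42−15 = 27
LF_G = LS_H = 27; LS_G = 27−13 = 14
LF_F = LS_H = 27; LS_F = 27−10 = 17
LF_E = LS_H = 27; LS_E = 27−12 = 15
LF_D = min(LS_E=15, LS_F=17, LS_G=14, LS_H=27) = 14; LS_D = 14−7 = 7
LF_C = LS_G = 14; LS_C = 14−14 = 0
LF_B = LS_H = 27; LS_B = 27−14 = 13
LF_A = LS_H = 27; LS_A = 27−8 = 19
Slack_A = LS_A − ES_A = 19 − 0 = 19

19 hours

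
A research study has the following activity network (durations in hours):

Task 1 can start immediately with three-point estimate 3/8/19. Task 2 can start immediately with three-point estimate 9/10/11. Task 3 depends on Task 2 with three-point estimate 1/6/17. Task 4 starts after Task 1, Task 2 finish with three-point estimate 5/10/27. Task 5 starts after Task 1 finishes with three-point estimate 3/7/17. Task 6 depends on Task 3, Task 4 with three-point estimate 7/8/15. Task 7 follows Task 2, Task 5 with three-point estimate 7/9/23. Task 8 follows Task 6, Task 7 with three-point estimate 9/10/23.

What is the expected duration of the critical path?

43 hours

te_Task 1 = (3 + 4·8 + 19)/6 = 54/6 = 9
te_Task 2 = (9 + 4·10 + 11)/6 = 60/6 = 10
te_Task 3 = (1 + 4·6 + 17)/6 = 42/6 = 7
te_Task 4 = (5 + 4·10 + 27)/6 = 72/6 = 12
te_Task 5 = (3 + 4·7 + 17)/6 = 48/6 = 8
te_Task 6 = (7 + 4·8 + 15)/6 = 54/6 = 9
te_Task 7 = (7 + 4·9 + 23)/6 = 66/6 = 11
te_Task 8 = (9 + 4·10 + 23)/6 = 72/6 = 12

Forward pass:
ES_Task 1 = 0; EF_Task 1 = 9
ES_Task 2 = 0; EF_Task 2 = 10
ES_Task 3 = 10; EF_Task 3 = 10+7 = 17
ES_Task 4 = max(EF_Task 1=9, EF_Task 2=10) = 10; EF_Task 4 = 10+12 = 22
ES_Task 5 = 9; EF_Task 5 = 9+8 = 17
ES_Task 6 = max(EF_Task 3=17, EF_Task 4=22) = 22; EF_Task 6 = 22+9 = 31
ES_Task 7 = max(EF_Task 2=10, EF_Task 5=17) = 17; EF_Task 7 = 17+11 = 28
ES_Task 8 = max(EF_Task 6=31, EF_Task 7=28) = 31; EF_Task 8 = 31+12 = 43
Expected project duration μ = 43 hours. Critical path: Task 2 → Task 4 → Task 6 → Task 8.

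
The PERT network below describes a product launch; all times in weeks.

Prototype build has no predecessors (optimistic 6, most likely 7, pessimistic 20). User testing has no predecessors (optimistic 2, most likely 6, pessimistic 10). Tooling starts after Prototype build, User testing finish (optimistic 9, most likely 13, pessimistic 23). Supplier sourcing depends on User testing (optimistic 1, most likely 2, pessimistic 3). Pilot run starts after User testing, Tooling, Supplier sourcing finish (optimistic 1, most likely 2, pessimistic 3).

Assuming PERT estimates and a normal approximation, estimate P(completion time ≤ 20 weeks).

0.066

te_Prototype build = (6 + 4·7 + 20)/6 = 54/6 = 9; σ²_Prototype build = ((20−6)/6)² = 5.444
te_User testing = (2 + 4·6 + 10)/6 = 36/6 = 6; σ²_User testing = ((10−2)/6)² = 1.778
te_Tooling = (9 + 4·13 + 23)/6 = 84/6 = 14; σ²_Tooling = ((23−9)/6)² = 5.444
te_Supplier sourcing = (1 + 4·2 + 3)/6 = 12/6 = 2; σ²_Supplier sourcing = ((3−1)/6)² = 0.111
te_Pilot run = (1 + 4·2 + 3)/6 = 12/6 = 2; σ²_Pilot run = ((3−1)/6)² = 0.111

Forward pass:
ES_Prototype build = 0; EF_Prototype build = 9
ES_User testing = 0; EF_User testing = 6
ES_Tooling = max(EF_Prototype build=9, EF_User testing=6) = 9; EF_Tooling = 9+14 = 23
ES_Supplier sourcing = 6; EF_Supplier sourcing = 6+2 = 8
ES_Pilot run = max(EF_User testing=6, EF_Tooling=23, EF_Supplier sourcing=8) = 23; EF_Pilot run = 23+2 = 25
Expected project duration μ = 25 weeks. Critical path: Prototype build → Tooling → Pilot run.

Variance along critical path = 5.444 + 5.444 + 0.111 = 11.000; σ = √11.000 = 3.317 weeks.
Z = (20 − 25) / 3.317 = -1.508
P(T ≤ 20) = Φ(-1.508) ≈ 0.066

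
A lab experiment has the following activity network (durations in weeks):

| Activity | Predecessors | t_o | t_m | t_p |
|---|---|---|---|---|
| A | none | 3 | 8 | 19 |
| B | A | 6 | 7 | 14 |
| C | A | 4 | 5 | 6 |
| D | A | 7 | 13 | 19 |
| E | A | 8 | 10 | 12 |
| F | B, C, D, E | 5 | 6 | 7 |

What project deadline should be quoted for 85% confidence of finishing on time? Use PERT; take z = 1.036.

31.5 weeks

te_A = (3 + 4·8 + 19)/6 = 54/6 = 9; σ²_A = ((19−3)/6)² = 7.111
te_B = (6 + 4·7 + 14)/6 = 48/6 = 8; σ²_B = ((14−6)/6)² = 1.778
te_C = (4 + 4·5 + 6)/6 = 30/6 = 5; σ²_C = ((6−4)/6)² = 0.111
te_D = (7 + 4·13 + 19)/6 = 78/6 = 13; σ²_D = ((19−7)/6)² = 4.000
te_E = (8 + 4·10 + 12)/6 = 60/6 = 10; σ²_E = ((12−8)/6)² = 0.444
te_F = (5 + 4·6 + 7)/6 = 36/6 = 6; σ²_F = ((7−5)/6)² = 0.111

Forward pass:
ES_A = 0; EF_A = 9
ES_B = 9; EF_B = 9+8 = 17
ES_C = 9; EF_C = 9+5 = 14
ES_D = 9; EF_D = 9+13 = 22
ES_E = 9; EF_E = 9+10 = 19
ES_F = max(EF_B=17, EF_C=14, EF_D=22, EF_E=19) = 22; EF_F = 22+6 = 28
Expected project duration μ = 28 weeks. Critical path: A → D → F.

Variance along critical path = 7.111 + 4.000 + 0.111 = 11.222; σ = 3.350 weeks.
D = μ + z·σ = 28 + 1.036·3.350 = 31.5 weeks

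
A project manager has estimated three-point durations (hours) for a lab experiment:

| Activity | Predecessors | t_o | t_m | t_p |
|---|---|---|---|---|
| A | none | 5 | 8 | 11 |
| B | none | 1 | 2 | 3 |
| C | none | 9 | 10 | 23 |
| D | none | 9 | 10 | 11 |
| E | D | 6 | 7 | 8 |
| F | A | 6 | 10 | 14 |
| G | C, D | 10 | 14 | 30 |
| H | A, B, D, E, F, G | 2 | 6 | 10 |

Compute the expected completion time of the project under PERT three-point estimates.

34 hours

te_A = (5 + 4·8 + 11)/6 = 48/6 = 8
te_B = (1 + 4·2 + 3)/6 = 12/6 = 2
te_C = (9 + 4·10 + 23)/6 = 72/6 = 12
te_D = (9 + 4·10 + 11)/6 = 60/6 = 10
te_E = (6 + 4·7 + 8)/6 = 42/6 = 7
te_F = (6 + 4·10 + 14)/6 = 60/6 = 10
te_G = (10 + 4·14 + 30)/6 = 96/6 = 16
te_H = (2 + 4·6 + 10)/6 = 36/6 = 6

Forward pass:
ES_A = 0; EF_A = 8
ES_B = 0; EF_B = 2
ES_C = 0; EF_C = 12
ES_D = 0; EF_D = 10
ES_E = 10; EF_E = 10+7 = 17
ES_F = 8; EF_F = 8+10 = 18
ES_G = max(EF_C=12, EF_D=10) = 12; EF_G = 12+16 = 28
ES_H = max(EF_A=8, EF_B=2, EF_D=10, EF_E=17, EF_F=18, EF_G=28) = 28; EF_H = 28+6 = 34
Expected project duration μ = 34 hours. Critical path: C → G → H.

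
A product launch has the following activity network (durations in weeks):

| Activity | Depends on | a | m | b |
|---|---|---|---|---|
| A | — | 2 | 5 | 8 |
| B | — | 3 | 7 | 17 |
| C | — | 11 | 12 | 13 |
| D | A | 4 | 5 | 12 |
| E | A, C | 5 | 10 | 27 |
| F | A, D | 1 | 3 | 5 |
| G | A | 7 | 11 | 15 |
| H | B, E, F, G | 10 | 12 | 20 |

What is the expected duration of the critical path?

37 weeks

te_A = (2 + 4·5 + 8)/6 = 30/6 = 5
te_B = (3 + 4·7 + 17)/6 = 48/6 = 8
te_C = (11 + 4·12 + 13)/6 = 72/6 = 12
te_D = (4 + 4·5 + 12)/6 = 36/6 = 6
te_E = (5 + 4·10 + 27)/6 = 72/6 = 12
te_F = (1 + 4·3 + 5)/6 = 18/6 = 3
te_G = (7 + 4·11 + 15)/6 = 66/6 = 11
te_H = (10 + 4·12 + 20)/6 = 78/6 = 13

Forward pass:
ES_A = 0; EF_A = 5
ES_B = 0; EF_B = 8
ES_C = 0; EF_C = 12
ES_D = 5; EF_D = 5+6 = 11
ES_E = max(EF_A=5, EF_C=12) = 12; EF_E = 12+12 = 24
ES_F = max(EF_A=5, EF_D=11) = 11; EF_F = 11+3 = 14
ES_G = 5; EF_G = 5+11 = 16
ES_H = max(EF_B=8, EF_E=24, EF_F=14, EF_G=16) = 24; EF_H = 24+13 = 37
Expected project duration μ = 37 weeks. Critical path: C → E → H.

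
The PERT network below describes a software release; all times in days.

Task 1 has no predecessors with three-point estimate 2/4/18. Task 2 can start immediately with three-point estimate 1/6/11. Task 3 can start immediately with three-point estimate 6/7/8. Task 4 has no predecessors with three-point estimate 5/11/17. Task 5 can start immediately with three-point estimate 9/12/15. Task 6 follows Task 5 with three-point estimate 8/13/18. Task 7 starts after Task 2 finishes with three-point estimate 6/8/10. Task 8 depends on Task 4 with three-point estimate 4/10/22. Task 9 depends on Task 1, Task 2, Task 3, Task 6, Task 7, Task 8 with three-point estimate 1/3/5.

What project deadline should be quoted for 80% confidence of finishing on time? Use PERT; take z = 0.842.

29.7 days

te_Task 1 = (2 + 4·4 + 18)/6 = 36/6 = 6; σ²_Task 1 = ((18−2)/6)² = 7.111
te_Task 2 = (1 + 4·6 + 11)/6 = 36/6 = 6; σ²_Task 2 = ((11−1)/6)² = 2.778
te_Task 3 = (6 + 4·7 + 8)/6 = 42/6 = 7; σ²_Task 3 = ((8−6)/6)² = 0.111
te_Task 4 = (5 + 4·11 + 17)/6 = 66/6 = 11; σ²_Task 4 = ((17−5)/6)² = 4.000
te_Task 5 = (9 + 4·12 + 15)/6 = 72/6 = 12; σ²_Task 5 = ((15−9)/6)² = 1.000
te_Task 6 = (8 + 4·13 + 18)/6 = 78/6 = 13; σ²_Task 6 = ((18−8)/6)² = 2.778
te_Task 7 = (6 + 4·8 + 10)/6 = 48/6 = 8; σ²_Task 7 = ((10−6)/6)² = 0.444
te_Task 8 = (4 + 4·10 + 22)/6 = 66/6 = 11; σ²_Task 8 = ((22−4)/6)² = 9.000
te_Task 9 = (1 + 4·3 + 5)/6 = 18/6 = 3; σ²_Task 9 = ((5−1)/6)² = 0.444

Forward pass:
ES_Task 1 = 0; EF_Task 1 = 6
ES_Task 2 = 0; EF_Task 2 = 6
ES_Task 3 = 0; EF_Task 3 = 7
ES_Task 4 = 0; EF_Task 4 = 11
ES_Task 5 = 0; EF_Task 5 = 12
ES_Task 6 = 12; EF_Task 6 = 12+13 = 25
ES_Task 7 = 6; EF_Task 7 = 6+8 = 14
ES_Task 8 = 11; EF_Task 8 = 11+11 = 22
ES_Task 9 = max(EF_Task 1=6, EF_Task 2=6, EF_Task 3=7, EF_Task 6=25, EF_Task 7=14, EF_Task 8=22) = 25; EF_Task 9 = 25+3 = 28
Expected project duration μ = 28 days. Critical path: Task 5 → Task 6 → Task 9.

Variance along critical path = 1.000 + 2.778 + 0.444 = 4.222; σ = 2.055 days.
D = μ + z·σ = 28 + 0.842·2.055 = 29.7 days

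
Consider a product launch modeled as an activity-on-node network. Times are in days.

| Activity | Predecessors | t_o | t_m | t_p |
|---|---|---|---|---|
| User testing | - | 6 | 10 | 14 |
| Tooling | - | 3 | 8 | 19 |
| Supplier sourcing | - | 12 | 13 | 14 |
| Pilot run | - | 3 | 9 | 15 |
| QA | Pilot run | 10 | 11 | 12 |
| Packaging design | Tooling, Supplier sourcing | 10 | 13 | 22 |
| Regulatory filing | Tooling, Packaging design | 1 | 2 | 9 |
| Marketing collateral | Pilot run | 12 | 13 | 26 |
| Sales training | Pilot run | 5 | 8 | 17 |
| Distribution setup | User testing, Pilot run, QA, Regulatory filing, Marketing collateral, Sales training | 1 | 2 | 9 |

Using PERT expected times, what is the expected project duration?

te_User testing = (6 + 4·10 + 14)/6 = 60/6 = 10
te_Tooling = (3 + 4·8 + 19)/6 = 54/6 = 9
te_Supplier sourcing = (12 + 4·13 + 14)/6 = 78/6 = 13
te_Pilot run = (3 + 4·9 + 15)/6 = 54/6 = 9
te_QA = (10 + 4·11 + 12)/6 = 66/6 = 11
te_Packaging design = (10 + 4·13 + 22)/6 = 84/6 = 14
te_Regulatory filing = (1 + 4·2 + 9)/6 = 18/6 = 3
te_Marketing collateral = (12 + 4·13 + 26)/6 = 90/6 = 15
te_Sales training = (5 + 4·8 + 17)/6 = 54/6 = 9
te_Distribution setup = (1 + 4·2 + 9)/6 = 18/6 = 3

Forward pass:
ES_User testing = 0; EF_User testing = 10
ES_Tooling = 0; EF_Tooling = 9
ES_Supplier sourcing = 0; EF_Supplier sourcing = 13
ES_Pilot run = 0; EF_Pilot run = 9
ES_QA = 9; EF_QA = 9+11 = 20
ES_Packaging design = max(EF_Tooling=9, EF_Supplier sourcing=13) = 13; EF_Packaging design = 13+14 = 27
ES_Regulatory filing = max(EF_Tooling=9, EF_Packaging design=27) = 27; EF_Regulatory filing = 27+3 = 30
ES_Marketing collateral = 9; EF_Marketing collateral = 9+15 = 24
ES_Sales training = 9; EF_Sales training = 9+9 = 18
ES_Distribution setup = max(EF_User testing=10, EF_Pilot run=9, EF_QA=20, EF_Regulatory filing=30, EF_Marketing collateral=24, EF_Sales training=18) = 30; EF_Distribution setup = 30+3 = 33
Expected project duration μ = 33 days. Critical path: Supplier sourcing → Packaging design → Regulatory filing → Distribution setup.

33 days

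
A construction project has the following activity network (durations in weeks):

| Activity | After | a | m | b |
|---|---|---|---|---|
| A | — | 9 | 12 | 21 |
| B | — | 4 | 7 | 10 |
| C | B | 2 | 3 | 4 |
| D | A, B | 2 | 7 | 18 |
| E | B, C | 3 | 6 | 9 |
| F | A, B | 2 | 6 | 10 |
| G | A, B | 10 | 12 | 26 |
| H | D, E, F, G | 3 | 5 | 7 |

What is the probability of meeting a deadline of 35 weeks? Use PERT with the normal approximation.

te_A = (9 + 4·12 + 21)/6 = 78/6 = 13; σ²_A = ((21−9)/6)² = 4.000
te_B = (4 + 4·7 + 10)/6 = 42/6 = 7; σ²_B = ((10−4)/6)² = 1.000
te_C = (2 + 4·3 + 4)/6 = 18/6 = 3; σ²_C = ((4−2)/6)² = 0.111
te_D = (2 + 4·7 + 18)/6 = 48/6 = 8; σ²_D = ((18−2)/6)² = 7.111
te_E = (3 + 4·6 + 9)/6 = 36/6 = 6; σ²_E = ((9−3)/6)² = 1.000
te_F = (2 + 4·6 + 10)/6 = 36/6 = 6; σ²_F = ((10−2)/6)² = 1.778
te_G = (10 + 4·12 + 26)/6 = 84/6 = 14; σ²_G = ((26−10)/6)² = 7.111
te_H = (3 + 4·5 + 7)/6 = 30/6 = 5; σ²_H = ((7−3)/6)² = 0.444

Forward pass:
ES_A = 0; EF_A = 13
ES_B = 0; EF_B = 7
ES_C = 7; EF_C = 7+3 = 10
ES_D = max(EF_A=13, EF_B=7) = 13; EF_D = 13+8 = 21
ES_E = max(EF_B=7, EF_C=10) = 10; EF_E = 10+6 = 16
ES_F = max(EF_A=13, EF_B=7) = 13; EF_F = 13+6 = 19
ES_G = max(EF_A=13, EF_B=7) = 13; EF_G = 13+14 = 27
ES_H = max(EF_D=21, EF_E=16, EF_F=19, EF_G=27) = 27; EF_H = 27+5 = 32
Expected project duration μ = 32 weeks. Critical path: A → G → H.

Variance along critical path = 4.000 + 7.111 + 0.444 = 11.556; σ = √11.556 = 3.399 weeks.
Z = (35 − 32) / 3.399 = 0.883
P(T ≤ 35) = Φ(0.883) ≈ 0.811

0.811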